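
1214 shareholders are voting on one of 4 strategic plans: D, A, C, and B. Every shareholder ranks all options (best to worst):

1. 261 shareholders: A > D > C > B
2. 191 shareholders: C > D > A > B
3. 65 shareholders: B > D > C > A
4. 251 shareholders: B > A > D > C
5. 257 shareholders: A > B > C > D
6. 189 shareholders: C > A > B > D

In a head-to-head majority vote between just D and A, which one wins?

A

Voters preferring D to A: 256; preferring A to D: 958.
A wins the head-to-head.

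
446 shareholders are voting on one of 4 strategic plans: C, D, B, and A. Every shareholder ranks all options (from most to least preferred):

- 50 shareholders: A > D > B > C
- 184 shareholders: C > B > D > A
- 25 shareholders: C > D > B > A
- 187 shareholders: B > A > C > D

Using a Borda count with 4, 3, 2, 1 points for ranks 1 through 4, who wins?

B

C: 50·1 + 184·4 + 25·4 + 187·2 = 1260
D: 50·3 + 184·2 + 25·3 + 187·1 = 780
B: 50·2 + 184·3 + 25·2 + 187·4 = 1450
A: 50·4 + 184·1 + 25·1 + 187·3 = 970
B has the highest Borda score (1450).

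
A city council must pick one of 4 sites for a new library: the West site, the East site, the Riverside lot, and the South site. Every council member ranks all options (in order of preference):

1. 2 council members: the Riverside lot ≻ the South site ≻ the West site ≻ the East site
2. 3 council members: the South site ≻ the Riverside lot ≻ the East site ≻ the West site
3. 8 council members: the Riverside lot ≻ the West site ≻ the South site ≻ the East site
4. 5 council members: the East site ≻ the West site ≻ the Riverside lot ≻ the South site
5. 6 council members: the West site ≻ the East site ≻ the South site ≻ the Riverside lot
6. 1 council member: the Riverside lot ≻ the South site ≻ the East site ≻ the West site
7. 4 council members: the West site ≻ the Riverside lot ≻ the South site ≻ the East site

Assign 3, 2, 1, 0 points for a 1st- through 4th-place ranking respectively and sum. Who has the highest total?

the West site: 2·1 + 3·0 + 8·2 + 5·2 + 6·3 + 1·0 + 4·3 = 58
the East site: 2·0 + 3·1 + 8·0 + 5·3 + 6·2 + 1·1 + 4·0 = 31
the Riverside lot: 2·3 + 3·2 + 8·3 + 5·1 + 6·0 + 1·3 + 4·2 = 52
the South site: 2·2 + 3·3 + 8·1 + 5·0 + 6·1 + 1·2 + 4·1 = 33
the West site has the highest Borda score (58).

the West site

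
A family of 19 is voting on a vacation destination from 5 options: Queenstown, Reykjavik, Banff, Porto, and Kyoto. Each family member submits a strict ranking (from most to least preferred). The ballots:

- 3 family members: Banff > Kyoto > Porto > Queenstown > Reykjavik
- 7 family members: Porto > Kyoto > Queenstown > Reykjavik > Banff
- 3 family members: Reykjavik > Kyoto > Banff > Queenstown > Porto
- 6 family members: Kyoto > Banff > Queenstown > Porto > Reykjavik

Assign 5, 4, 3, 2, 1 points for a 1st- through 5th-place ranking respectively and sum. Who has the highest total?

Kyoto

Queenstown: 3·2 + 7·3 + 3·2 + 6·3 = 51
Reykjavik: 3·1 + 7·2 + 3·5 + 6·1 = 38
Banff: 3·5 + 7·1 + 3·3 + 6·4 = 55
Porto: 3·3 + 7·5 + 3·1 + 6·2 = 59
Kyoto: 3·4 + 7·4 + 3·4 + 6·5 = 82
Kyoto has the highest Borda score (82).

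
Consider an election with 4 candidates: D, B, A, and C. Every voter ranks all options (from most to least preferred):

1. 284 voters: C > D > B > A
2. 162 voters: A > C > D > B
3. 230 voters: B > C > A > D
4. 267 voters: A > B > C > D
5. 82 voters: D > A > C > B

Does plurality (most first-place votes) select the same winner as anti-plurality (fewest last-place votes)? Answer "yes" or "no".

no

Plurality — first-place votes: D 82, B 230, A 429, C 284. Winner: A.
Anti-plurality — last-place votes: D 497, B 244, A 284, C 0. Winner: C.
The two methods disagree.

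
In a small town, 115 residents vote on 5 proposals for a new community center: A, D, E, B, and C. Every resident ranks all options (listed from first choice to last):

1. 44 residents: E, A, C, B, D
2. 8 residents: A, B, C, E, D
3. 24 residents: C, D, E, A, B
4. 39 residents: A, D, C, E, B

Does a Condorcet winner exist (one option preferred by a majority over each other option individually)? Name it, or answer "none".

none

Checking pairwise contests:
E beats A 68–47.
A beats D 91–24.
D beats E 63–52.
A beats B 115–0.
A beats C 91–24.
Every option loses at least one head-to-head, so there is no Condorcet winner.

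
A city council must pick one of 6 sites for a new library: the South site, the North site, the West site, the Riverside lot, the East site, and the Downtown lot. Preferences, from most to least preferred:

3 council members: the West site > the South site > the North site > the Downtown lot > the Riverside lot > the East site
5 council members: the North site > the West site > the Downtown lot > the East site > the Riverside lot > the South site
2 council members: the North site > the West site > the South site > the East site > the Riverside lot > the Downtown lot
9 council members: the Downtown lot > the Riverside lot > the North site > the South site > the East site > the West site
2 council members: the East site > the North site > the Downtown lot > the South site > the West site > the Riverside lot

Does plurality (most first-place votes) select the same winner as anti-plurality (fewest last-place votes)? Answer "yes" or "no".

no

Plurality — first-place votes: the South site 0, the North site 7, the West site 3, the Riverside lot 0, the East site 2, the Downtown lot 9. Winner: the Downtown lot.
Anti-plurality — last-place votes: the South site 5, the North site 0, the West site 9, the Riverside lot 2, the East site 3, the Downtown lot 2. Winner: the North site.
The two methods disagree.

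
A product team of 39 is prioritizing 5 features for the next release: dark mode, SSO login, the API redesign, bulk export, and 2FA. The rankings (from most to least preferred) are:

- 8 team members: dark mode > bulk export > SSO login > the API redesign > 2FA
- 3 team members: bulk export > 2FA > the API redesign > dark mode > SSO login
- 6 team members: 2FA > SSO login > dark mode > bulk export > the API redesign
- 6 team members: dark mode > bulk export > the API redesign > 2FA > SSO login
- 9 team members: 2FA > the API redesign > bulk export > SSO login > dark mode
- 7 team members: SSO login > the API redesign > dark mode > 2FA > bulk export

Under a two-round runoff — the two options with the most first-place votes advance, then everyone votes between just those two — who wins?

Round 1 first-place votes: dark mode 14, SSO login 7, the API redesign 0, bulk export 3, 2FA 15.
2FA and dark mode advance.
Runoff: 2FA is preferred to dark mode by 18 voters; dark mode by 21.
dark mode wins the runoff.

dark mode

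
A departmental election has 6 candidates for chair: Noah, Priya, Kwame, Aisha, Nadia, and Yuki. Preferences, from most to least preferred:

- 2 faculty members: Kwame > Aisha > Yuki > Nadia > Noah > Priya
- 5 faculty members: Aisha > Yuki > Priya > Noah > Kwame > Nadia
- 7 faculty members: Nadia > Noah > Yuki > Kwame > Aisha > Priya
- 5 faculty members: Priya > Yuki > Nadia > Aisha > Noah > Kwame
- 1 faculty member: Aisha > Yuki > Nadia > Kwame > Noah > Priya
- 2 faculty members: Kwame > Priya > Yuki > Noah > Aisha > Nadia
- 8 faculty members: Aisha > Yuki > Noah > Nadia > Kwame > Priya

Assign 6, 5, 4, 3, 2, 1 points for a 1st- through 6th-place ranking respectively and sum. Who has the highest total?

Noah: 2·2 + 5·3 + 7·5 + 5·2 + 1·2 + 2·3 + 8·4 = 104
Priya: 2·1 + 5·4 + 7·1 + 5·6 + 1·1 + 2·5 + 8·1 = 78
Kwame: 2·6 + 5·2 + 7·3 + 5·1 + 1·3 + 2·6 + 8·2 = 79
Aisha: 2·5 + 5·6 + 7·2 + 5·3 + 1·6 + 2·2 + 8·6 = 127
Nadia: 2·3 + 5·1 + 7·6 + 5·4 + 1·4 + 2·1 + 8·3 = 103
Yuki: 2·4 + 5·5 + 7·4 + 5·5 + 1·5 + 2·4 + 8·5 = 139
Yuki has the highest Borda score (139).

Yuki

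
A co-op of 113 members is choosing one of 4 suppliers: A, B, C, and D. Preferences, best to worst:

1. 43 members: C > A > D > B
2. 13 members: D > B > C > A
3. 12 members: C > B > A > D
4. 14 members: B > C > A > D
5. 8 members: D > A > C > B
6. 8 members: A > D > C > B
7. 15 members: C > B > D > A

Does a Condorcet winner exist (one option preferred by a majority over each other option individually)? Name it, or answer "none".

C vs A: 97–16 for C.
C vs B: 86–27 for C.
C vs D: 84–29 for C.
C beats every other option head-to-head.

C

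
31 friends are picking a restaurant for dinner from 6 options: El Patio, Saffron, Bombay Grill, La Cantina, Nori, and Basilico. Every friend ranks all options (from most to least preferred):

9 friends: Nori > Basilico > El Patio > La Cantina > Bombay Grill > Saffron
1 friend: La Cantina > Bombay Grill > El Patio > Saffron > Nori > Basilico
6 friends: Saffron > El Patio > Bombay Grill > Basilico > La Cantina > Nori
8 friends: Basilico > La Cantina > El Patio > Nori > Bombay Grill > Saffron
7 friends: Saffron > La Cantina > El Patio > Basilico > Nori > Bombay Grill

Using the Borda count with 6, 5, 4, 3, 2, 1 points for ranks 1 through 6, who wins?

El Patio: 9·4 + 1·4 + 6·5 + 8·4 + 7·4 = 130
Saffron: 9·1 + 1·3 + 6·6 + 8·1 + 7·6 = 98
Bombay Grill: 9·2 + 1·5 + 6·4 + 8·2 + 7·1 = 70
La Cantina: 9·3 + 1·6 + 6·2 + 8·5 + 7·5 = 120
Nori: 9·6 + 1·2 + 6·1 + 8·3 + 7·2 = 100
Basilico: 9·5 + 1·1 + 6·3 + 8·6 + 7·3 = 133
Basilico has the highest Borda score (133).

Basilico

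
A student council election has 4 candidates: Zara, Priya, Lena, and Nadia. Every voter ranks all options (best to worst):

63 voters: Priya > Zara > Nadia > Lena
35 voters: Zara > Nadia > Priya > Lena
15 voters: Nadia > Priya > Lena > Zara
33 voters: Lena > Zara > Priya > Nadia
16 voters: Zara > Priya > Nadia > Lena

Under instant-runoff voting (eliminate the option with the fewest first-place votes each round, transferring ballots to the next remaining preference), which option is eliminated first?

Nadia

Round 1: Zara 51, Priya 63, Lena 33, Nadia 15. Eliminate Nadia.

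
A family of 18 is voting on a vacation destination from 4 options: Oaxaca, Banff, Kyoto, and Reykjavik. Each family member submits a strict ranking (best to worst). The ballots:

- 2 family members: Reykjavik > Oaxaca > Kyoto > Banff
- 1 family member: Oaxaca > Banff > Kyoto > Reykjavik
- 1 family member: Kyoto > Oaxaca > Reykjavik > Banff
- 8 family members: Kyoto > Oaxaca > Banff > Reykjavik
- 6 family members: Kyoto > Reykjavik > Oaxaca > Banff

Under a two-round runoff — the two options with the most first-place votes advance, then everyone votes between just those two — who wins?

Kyoto

Round 1 first-place votes: Oaxaca 1, Banff 0, Kyoto 15, Reykjavik 2.
Kyoto and Reykjavik advance.
Runoff: Kyoto is preferred to Reykjavik by 16 voters; Reykjavik by 2.
Kyoto wins the runoff.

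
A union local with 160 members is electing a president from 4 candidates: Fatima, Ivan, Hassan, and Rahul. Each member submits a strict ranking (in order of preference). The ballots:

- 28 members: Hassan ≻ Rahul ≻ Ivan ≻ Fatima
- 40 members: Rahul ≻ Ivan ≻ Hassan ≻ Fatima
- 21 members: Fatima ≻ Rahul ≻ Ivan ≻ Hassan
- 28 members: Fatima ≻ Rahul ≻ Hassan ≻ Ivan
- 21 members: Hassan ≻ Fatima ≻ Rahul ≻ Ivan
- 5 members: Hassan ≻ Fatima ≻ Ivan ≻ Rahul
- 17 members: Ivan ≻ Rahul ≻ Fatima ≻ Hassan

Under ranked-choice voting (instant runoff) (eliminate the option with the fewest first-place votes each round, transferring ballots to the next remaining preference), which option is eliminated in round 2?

Round 1: Fatima 49, Ivan 17, Hassan 54, Rahul 40. Eliminate Ivan.
Round 2: Fatima 49, Hassan 54, Rahul 57. Eliminate Fatima.

Fatima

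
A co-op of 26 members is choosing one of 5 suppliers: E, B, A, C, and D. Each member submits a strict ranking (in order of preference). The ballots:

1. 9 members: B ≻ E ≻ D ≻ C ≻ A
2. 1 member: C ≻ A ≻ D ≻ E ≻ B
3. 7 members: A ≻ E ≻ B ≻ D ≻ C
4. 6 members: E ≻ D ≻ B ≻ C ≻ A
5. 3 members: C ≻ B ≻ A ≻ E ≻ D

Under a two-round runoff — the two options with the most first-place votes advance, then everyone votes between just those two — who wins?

Round 1 first-place votes: E 6, B 9, A 7, C 4, D 0.
B and A advance.
Runoff: B is preferred to A by 18 voters; A by 8.
B wins the runoff.

B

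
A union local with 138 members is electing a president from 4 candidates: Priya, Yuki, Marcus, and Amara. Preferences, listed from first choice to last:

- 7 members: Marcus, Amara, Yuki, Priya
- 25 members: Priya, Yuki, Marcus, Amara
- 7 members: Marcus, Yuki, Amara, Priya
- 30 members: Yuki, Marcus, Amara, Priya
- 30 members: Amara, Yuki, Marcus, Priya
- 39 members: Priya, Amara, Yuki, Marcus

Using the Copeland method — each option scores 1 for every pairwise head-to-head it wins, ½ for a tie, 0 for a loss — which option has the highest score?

Priya: loses to Yuki, Marcus, and Amara → score 0.
Yuki: beats Priya and Marcus; loses to Amara → score 2.
Marcus: beats Priya; ties Amara; loses to Yuki → score 1.5.
Amara: beats Priya and Yuki; ties Marcus → score 2.5.
Amara has the best pairwise record.

Amara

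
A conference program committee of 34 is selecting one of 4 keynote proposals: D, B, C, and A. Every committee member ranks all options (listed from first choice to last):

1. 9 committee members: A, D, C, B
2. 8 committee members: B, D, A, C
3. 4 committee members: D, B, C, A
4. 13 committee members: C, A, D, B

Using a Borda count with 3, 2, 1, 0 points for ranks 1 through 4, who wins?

D: 9·2 + 8·2 + 4·3 + 13·1 = 59
B: 9·0 + 8·3 + 4·2 + 13·0 = 32
C: 9·1 + 8·0 + 4·1 + 13·3 = 52
A: 9·3 + 8·1 + 4·0 + 13·2 = 61
A has the highest Borda score (61).

A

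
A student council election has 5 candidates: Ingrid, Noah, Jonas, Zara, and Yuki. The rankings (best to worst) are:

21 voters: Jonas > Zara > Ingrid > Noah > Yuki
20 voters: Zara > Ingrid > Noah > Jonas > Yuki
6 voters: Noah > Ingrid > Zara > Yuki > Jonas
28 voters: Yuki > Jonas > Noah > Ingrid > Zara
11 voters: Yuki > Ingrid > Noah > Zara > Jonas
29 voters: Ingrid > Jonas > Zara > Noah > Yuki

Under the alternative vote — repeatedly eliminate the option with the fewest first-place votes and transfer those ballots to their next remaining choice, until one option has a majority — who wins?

Round 1: Ingrid 29, Noah 6, Jonas 21, Zara 20, Yuki 39. Eliminate Noah.
Round 2: Ingrid 35, Jonas 21, Zara 20, Yuki 39. Eliminate Zara.
Round 3: Ingrid 55, Jonas 21, Yuki 39. Eliminate Jonas.
Round 4: Ingrid 76, Yuki 39. Ingrid has a majority.

Ingrid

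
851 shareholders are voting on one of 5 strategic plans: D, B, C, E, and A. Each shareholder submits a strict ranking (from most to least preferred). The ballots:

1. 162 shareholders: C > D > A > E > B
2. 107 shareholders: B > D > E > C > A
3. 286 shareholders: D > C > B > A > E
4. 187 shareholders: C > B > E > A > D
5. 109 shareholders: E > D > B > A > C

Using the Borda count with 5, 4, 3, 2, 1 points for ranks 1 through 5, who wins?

D: 162·4 + 107·4 + 286·5 + 187·1 + 109·4 = 3129
B: 162·1 + 107·5 + 286·3 + 187·4 + 109·3 = 2630
C: 162·5 + 107·2 + 286·4 + 187·5 + 109·1 = 3212
E: 162·2 + 107·3 + 286·1 + 187·3 + 109·5 = 2037
A: 162·3 + 107·1 + 286·2 + 187·2 + 109·2 = 1757
C has the highest Borda score (3212).

C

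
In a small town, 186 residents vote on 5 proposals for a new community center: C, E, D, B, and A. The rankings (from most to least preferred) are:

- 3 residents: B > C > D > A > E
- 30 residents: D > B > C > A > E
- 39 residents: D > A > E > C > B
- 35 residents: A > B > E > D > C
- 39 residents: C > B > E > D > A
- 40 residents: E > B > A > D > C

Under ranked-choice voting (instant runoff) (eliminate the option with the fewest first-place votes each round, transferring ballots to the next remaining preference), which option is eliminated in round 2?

Round 1: C 39, E 40, D 69, B 3, A 35. Eliminate B.
Round 2: C 42, E 40, D 69, A 35. Eliminate A.

A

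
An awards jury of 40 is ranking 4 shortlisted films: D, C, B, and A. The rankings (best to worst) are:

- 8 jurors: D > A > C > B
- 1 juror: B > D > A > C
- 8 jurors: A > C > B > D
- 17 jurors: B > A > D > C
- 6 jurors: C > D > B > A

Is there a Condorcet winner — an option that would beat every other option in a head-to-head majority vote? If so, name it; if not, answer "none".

Checking pairwise contests:
B beats D 26–14.
D beats C 26–14.
C beats B 22–18.
B beats A 24–16.
Every option loses at least one head-to-head, so there is no Condorcet winner.

none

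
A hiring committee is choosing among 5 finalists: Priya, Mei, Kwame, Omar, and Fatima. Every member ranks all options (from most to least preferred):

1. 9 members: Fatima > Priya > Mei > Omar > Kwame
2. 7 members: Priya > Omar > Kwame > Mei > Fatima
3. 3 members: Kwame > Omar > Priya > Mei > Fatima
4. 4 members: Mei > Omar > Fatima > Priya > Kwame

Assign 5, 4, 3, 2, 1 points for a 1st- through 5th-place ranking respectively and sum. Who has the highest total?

Priya

Priya: 9·4 + 7·5 + 3·3 + 4·2 = 88
Mei: 9·3 + 7·2 + 3·2 + 4·5 = 67
Kwame: 9·1 + 7·3 + 3·5 + 4·1 = 49
Omar: 9·2 + 7·4 + 3·4 + 4·4 = 74
Fatima: 9·5 + 7·1 + 3·1 + 4·3 = 67
Priya has the highest Borda score (88).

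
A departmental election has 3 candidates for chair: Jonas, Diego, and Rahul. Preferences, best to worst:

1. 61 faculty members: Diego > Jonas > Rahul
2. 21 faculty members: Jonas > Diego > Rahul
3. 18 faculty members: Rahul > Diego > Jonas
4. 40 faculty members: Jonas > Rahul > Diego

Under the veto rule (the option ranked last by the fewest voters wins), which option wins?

Jonas

Last-place votes: Jonas 18, Diego 40, Rahul 82.
Jonas is ranked last by the fewest voters, so Jonas wins.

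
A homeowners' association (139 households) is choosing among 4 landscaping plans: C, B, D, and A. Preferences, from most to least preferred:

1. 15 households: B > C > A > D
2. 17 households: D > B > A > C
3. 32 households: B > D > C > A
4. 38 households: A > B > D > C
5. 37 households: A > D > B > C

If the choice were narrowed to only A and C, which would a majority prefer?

Voters preferring A to C: 92; preferring C to A: 47.
A wins the head-to-head.

A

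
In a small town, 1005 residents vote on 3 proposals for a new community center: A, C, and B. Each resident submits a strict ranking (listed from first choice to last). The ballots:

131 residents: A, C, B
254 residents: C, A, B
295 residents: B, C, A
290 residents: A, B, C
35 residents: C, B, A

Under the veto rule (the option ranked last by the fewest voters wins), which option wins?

C

Last-place votes: A 330, C 290, B 385.
C is ranked last by the fewest voters, so C wins.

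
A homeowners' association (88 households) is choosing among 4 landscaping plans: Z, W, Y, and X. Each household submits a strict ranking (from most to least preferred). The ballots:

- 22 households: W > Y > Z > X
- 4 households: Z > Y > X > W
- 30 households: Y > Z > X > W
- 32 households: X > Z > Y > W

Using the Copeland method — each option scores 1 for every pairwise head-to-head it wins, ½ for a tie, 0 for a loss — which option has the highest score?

Z: beats W and X; loses to Y → score 2.
W: loses to Z, Y, and X → score 0.
Y: beats Z, W, and X → score 3.
X: beats W; loses to Z and Y → score 1.
Y has the best pairwise record.

Y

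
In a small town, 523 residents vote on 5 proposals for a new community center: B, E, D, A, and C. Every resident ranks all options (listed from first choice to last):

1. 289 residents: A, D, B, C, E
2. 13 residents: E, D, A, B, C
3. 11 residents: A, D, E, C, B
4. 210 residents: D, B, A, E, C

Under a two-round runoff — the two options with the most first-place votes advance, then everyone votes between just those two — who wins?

A

Round 1 first-place votes: B 0, E 13, D 210, A 300, C 0.
A and D advance.
Runoff: A is preferred to D by 300 voters; D by 223.
A wins the runoff.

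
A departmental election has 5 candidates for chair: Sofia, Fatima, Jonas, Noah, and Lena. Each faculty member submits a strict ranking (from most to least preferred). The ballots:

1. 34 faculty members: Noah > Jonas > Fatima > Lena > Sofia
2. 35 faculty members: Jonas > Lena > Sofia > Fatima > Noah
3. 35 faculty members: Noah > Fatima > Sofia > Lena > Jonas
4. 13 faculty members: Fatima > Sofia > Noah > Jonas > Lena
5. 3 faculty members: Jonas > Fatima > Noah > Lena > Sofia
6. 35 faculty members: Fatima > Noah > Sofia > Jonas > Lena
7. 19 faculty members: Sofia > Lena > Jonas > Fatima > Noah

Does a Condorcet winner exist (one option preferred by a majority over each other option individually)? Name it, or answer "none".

Checking pairwise contests:
Fatima beats Sofia 120–54.
Jonas beats Fatima 91–83.
Sofia beats Jonas 102–72.
Fatima beats Noah 105–69.
Sofia beats Lena 102–72.
Every option loses at least one head-to-head, so there is no Condorcet winner.

none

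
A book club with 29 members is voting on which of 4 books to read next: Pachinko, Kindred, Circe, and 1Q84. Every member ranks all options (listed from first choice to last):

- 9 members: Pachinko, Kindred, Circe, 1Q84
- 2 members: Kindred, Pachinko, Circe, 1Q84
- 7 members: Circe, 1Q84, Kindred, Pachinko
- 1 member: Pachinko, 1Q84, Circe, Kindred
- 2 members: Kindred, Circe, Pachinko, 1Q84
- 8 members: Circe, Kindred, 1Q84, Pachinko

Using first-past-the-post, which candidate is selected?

Circe

First-place votes: Pachinko 10, Kindred 4, Circe 15, 1Q84 0.
Circe has the most first-place votes.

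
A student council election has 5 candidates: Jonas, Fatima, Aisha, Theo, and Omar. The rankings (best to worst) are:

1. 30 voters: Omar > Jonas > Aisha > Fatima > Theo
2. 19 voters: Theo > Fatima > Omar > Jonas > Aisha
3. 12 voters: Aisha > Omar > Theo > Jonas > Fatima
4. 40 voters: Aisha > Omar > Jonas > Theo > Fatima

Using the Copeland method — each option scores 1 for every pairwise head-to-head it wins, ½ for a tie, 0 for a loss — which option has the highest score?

Jonas: beats Fatima and Theo; loses to Aisha and Omar → score 2.
Fatima: loses to Jonas, Aisha, Theo, and Omar → score 0.
Aisha: beats Jonas, Fatima, Theo, and Omar → score 4.
Theo: beats Fatima; loses to Jonas, Aisha, and Omar → score 1.
Omar: beats Jonas, Fatima, and Theo; loses to Aisha → score 3.
Aisha has the best pairwise record.

Aisha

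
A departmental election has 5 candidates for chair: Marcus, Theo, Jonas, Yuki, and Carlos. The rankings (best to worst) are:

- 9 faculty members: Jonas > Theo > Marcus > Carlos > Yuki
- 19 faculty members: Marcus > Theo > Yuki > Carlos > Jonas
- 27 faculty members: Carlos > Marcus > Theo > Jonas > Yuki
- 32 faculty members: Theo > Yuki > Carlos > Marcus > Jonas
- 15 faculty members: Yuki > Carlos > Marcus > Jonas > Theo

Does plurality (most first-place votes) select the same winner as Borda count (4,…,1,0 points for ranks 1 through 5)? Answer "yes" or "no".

yes

Plurality — first-place votes: Marcus 19, Theo 32, Jonas 9, Yuki 15, Carlos 27. Winner: Theo.
Borda — scores: Marcus 237, Theo 266, Jonas 78, Yuki 194, Carlos 245. Winner: Theo.
The two methods agree.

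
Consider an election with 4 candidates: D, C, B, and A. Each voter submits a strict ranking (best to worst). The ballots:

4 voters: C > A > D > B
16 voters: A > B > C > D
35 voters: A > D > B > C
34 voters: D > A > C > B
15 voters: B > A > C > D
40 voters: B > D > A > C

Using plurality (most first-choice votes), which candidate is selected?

B

First-place votes: D 34, C 4, B 55, A 51.
B has the most first-place votes.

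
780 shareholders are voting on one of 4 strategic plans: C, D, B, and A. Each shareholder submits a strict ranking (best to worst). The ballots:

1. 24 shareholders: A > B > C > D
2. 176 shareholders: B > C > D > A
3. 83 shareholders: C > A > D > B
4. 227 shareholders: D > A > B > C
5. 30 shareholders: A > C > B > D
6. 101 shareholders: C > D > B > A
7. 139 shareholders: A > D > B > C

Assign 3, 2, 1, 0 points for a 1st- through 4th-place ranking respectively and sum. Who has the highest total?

C: 24·1 + 176·2 + 83·3 + 227·0 + 30·2 + 101·3 + 139·0 = 988
D: 24·0 + 176·1 + 83·1 + 227·3 + 30·0 + 101·2 + 139·2 = 1420
B: 24·2 + 176·3 + 83·0 + 227·1 + 30·1 + 101·1 + 139·1 = 1073
A: 24·3 + 176·0 + 83·2 + 227·2 + 30·3 + 101·0 + 139·3 = 1199
D has the highest Borda score (1420).

D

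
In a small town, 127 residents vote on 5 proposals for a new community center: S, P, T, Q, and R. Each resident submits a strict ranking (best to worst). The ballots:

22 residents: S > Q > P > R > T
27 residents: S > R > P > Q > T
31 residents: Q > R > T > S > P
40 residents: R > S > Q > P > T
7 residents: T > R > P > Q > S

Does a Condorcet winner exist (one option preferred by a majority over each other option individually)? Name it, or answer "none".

R

R vs S: 78–49 for R.
R vs P: 105–22 for R.
R vs T: 120–7 for R.
R vs Q: 74–53 for R.
R beats every other option head-to-head.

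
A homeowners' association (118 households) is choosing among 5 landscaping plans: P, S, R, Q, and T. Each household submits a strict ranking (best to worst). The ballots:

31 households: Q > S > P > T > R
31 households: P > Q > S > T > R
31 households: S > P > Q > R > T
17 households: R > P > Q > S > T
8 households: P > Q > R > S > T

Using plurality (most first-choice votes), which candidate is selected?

P

First-place votes: P 39, S 31, R 17, Q 31, T 0.
P has the most first-place votes.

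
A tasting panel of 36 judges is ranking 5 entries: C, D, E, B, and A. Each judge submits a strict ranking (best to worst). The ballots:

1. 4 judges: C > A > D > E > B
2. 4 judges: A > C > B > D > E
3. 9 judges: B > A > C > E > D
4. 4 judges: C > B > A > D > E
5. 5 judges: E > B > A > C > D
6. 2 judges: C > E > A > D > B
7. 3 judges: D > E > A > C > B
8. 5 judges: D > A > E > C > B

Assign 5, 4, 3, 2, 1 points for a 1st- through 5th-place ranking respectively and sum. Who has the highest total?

C: 4·5 + 4·4 + 9·3 + 4·5 + 5·2 + 2·5 + 3·2 + 5·2 = 119
D: 4·3 + 4·2 + 9·1 + 4·2 + 5·1 + 2·2 + 3·5 + 5·5 = 86
E: 4·2 + 4·1 + 9·2 + 4·1 + 5·5 + 2·4 + 3·4 + 5·3 = 94
B: 4·1 + 4·3 + 9·5 + 4·4 + 5·4 + 2·1 + 3·1 + 5·1 = 107
A: 4·4 + 4·5 + 9·4 + 4·3 + 5·3 + 2·3 + 3·3 + 5·4 = 134
A has the highest Borda score (134).

A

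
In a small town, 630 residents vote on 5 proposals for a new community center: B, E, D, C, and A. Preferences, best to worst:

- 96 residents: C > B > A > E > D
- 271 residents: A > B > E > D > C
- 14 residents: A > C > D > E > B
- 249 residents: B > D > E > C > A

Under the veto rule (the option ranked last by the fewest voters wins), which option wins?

E

Last-place votes: B 14, E 0, D 96, C 271, A 249.
E is ranked last by the fewest voters, so E wins.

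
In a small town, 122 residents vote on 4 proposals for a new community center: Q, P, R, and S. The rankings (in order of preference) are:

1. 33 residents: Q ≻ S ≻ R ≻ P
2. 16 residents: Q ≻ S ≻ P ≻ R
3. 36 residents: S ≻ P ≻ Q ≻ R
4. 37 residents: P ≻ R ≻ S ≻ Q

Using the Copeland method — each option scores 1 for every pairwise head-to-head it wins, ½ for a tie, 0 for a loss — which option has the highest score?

Q: beats R; loses to P and S → score 1.
P: beats Q and R; loses to S → score 2.
R: loses to Q, P, and S → score 0.
S: beats Q, P, and R → score 3.
S has the best pairwise record.

S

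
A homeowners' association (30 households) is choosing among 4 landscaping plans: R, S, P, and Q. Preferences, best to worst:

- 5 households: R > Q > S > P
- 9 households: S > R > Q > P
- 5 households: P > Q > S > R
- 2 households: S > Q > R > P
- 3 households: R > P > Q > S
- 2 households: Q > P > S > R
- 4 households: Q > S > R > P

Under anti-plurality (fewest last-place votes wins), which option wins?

Last-place votes: R 7, S 3, P 20, Q 0.
Q is ranked last by the fewest voters, so Q wins.

Q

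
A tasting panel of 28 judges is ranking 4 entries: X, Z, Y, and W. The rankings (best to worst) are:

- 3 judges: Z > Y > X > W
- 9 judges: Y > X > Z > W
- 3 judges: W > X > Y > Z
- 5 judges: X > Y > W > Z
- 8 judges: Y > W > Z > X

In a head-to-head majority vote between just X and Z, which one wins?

X

Voters preferring X to Z: 17; preferring Z to X: 11.
X wins the head-to-head.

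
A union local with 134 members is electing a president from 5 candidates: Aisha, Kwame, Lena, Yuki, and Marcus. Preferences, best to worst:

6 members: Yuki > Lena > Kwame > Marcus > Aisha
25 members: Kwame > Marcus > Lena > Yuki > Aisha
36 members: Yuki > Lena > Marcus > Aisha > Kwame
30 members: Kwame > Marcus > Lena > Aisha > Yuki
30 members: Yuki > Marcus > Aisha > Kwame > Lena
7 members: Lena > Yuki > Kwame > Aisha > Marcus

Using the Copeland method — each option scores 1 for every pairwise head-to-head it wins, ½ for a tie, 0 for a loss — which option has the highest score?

Yuki

Aisha: loses to Kwame, Lena, Yuki, and Marcus → score 0.
Kwame: beats Aisha, Lena, and Marcus; loses to Yuki → score 3.
Lena: beats Aisha; loses to Kwame, Yuki, and Marcus → score 1.
Yuki: beats Aisha, Kwame, Lena, and Marcus → score 4.
Marcus: beats Aisha and Lena; loses to Kwame and Yuki → score 2.
Yuki has the best pairwise record.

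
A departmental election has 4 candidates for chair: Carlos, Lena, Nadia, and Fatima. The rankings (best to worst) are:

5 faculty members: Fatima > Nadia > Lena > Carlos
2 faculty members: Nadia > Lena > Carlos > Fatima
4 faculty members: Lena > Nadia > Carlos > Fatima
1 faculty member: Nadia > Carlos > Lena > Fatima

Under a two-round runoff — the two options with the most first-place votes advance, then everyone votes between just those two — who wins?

Round 1 first-place votes: Carlos 0, Lena 4, Nadia 3, Fatima 5.
Fatima and Lena advance.
Runoff: Fatima is preferred to Lena by 5 voters; Lena by 7.
Lena wins the runoff.

Lena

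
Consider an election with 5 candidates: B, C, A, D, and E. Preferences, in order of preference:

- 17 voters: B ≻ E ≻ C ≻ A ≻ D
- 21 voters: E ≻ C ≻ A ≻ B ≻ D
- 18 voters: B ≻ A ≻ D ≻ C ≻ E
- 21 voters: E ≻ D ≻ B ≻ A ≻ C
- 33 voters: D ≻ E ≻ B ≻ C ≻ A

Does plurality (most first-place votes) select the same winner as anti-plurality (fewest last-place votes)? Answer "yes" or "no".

Plurality — first-place votes: B 35, C 0, A 0, D 33, E 42. Winner: E.
Anti-plurality — last-place votes: B 0, C 21, A 33, D 38, E 18. Winner: B.
The two methods disagree.

no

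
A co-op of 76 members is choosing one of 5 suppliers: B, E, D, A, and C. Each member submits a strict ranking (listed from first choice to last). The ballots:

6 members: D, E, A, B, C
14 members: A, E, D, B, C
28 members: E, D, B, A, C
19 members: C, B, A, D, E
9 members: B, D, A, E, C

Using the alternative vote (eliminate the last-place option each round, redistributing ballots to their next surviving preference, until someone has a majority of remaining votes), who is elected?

Round 1: B 9, E 28, D 6, A 14, C 19. Eliminate D.
Round 2: B 9, E 34, A 14, C 19. Eliminate B.
Round 3: E 34, A 23, C 19. Eliminate C.
Round 4: E 34, A 42. A has a majority.

A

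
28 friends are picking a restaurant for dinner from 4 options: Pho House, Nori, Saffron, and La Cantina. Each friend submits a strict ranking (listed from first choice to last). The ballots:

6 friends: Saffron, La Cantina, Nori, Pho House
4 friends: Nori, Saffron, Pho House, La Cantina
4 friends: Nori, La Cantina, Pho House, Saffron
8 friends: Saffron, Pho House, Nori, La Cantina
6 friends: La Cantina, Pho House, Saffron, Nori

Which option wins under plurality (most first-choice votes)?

First-place votes: Pho House 0, Nori 8, Saffron 14, La Cantina 6.
Saffron has the most first-place votes.

Saffron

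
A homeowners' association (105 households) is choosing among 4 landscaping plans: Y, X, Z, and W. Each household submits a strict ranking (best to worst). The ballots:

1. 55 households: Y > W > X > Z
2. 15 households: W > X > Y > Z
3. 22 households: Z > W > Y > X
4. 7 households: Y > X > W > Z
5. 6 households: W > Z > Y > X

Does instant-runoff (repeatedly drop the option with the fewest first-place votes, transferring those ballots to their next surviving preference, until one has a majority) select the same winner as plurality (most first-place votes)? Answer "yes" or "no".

yes

Instant-runoff — R1 Y 62, X 0, Z 22, W 21 (Y winner). Winner: Y.
Plurality — first-place votes: Y 62, X 0, Z 22, W 21. Winner: Y.
The two methods agree.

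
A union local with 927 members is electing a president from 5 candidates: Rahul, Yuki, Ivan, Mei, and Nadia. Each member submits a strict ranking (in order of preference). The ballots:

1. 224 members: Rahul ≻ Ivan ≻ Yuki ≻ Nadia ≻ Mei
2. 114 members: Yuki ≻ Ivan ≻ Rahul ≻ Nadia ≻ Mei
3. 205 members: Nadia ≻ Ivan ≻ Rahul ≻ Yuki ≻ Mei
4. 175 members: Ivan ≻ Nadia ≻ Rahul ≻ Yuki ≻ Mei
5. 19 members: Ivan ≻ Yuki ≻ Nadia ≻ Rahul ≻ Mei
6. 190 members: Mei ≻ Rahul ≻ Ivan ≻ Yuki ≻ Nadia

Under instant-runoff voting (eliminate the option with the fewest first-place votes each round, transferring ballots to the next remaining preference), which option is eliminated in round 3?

Nadia

Round 1: Rahul 224, Yuki 114, Ivan 194, Mei 190, Nadia 205. Eliminate Yuki.
Round 2: Rahul 224, Ivan 308, Mei 190, Nadia 205. Eliminate Mei.
Round 3: Rahul 414, Ivan 308, Nadia 205. Eliminate Nadia.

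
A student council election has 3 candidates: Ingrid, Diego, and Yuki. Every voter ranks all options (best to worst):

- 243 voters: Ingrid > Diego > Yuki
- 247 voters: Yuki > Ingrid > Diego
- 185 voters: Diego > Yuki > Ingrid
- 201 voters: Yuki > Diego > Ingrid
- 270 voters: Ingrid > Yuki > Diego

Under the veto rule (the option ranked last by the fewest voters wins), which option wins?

Last-place votes: Ingrid 386, Diego 517, Yuki 243.
Yuki is ranked last by the fewest voters, so Yuki wins.

Yuki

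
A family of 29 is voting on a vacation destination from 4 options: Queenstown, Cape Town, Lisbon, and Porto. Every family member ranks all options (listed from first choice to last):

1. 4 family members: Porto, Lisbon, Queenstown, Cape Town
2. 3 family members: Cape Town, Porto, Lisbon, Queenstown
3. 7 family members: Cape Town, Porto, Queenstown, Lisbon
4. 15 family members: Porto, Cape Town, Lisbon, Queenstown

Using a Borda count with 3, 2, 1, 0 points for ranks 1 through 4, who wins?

Queenstown: 4·1 + 3·0 + 7·1 + 15·0 = 11
Cape Town: 4·0 + 3·3 + 7·3 + 15·2 = 60
Lisbon: 4·2 + 3·1 + 7·0 + 15·1 = 26
Porto: 4·3 + 3·2 + 7·2 + 15·3 = 77
Porto has the highest Borda score (77).

Porto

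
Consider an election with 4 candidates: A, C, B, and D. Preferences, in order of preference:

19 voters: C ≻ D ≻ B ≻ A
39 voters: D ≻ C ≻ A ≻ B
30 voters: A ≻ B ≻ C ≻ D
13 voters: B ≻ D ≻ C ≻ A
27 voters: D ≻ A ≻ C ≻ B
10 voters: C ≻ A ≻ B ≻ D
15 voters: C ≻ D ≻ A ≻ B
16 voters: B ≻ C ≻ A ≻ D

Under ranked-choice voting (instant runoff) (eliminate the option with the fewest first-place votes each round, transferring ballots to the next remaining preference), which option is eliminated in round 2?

A

Round 1: A 30, C 44, B 29, D 66. Eliminate B.
Round 2: A 30, C 60, D 79. Eliminate A.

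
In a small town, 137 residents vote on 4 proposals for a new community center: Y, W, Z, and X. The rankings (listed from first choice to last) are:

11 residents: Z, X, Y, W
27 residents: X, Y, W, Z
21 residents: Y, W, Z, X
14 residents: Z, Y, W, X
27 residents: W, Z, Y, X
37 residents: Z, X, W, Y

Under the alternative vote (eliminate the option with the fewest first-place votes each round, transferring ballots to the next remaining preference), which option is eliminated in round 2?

X

Round 1: Y 21, W 27, Z 62, X 27. Eliminate Y.
Round 2: W 48, Z 62, X 27. Eliminate X.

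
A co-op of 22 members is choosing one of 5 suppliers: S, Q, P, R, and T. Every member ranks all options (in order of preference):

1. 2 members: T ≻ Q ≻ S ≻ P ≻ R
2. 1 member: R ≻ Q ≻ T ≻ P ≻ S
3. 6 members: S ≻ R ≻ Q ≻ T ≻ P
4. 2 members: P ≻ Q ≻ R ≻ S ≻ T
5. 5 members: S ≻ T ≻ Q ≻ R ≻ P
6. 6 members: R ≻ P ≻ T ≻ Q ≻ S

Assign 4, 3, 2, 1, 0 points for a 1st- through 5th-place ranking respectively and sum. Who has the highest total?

S: 2·2 + 1·0 + 6·4 + 2·1 + 5·4 + 6·0 = 50
Q: 2·3 + 1·3 + 6·2 + 2·3 + 5·2 + 6·1 = 43
P: 2·1 + 1·1 + 6·0 + 2·4 + 5·0 + 6·3 = 29
R: 2·0 + 1·4 + 6·3 + 2·2 + 5·1 + 6·4 = 55
T: 2·4 + 1·2 + 6·1 + 2·0 + 5·3 + 6·2 = 43
R has the highest Borda score (55).

R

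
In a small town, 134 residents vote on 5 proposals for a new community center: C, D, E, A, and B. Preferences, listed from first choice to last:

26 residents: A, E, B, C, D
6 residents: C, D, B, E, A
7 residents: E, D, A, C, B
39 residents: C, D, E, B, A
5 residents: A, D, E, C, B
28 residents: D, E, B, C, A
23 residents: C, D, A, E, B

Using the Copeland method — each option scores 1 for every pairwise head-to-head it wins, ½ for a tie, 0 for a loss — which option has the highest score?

C

C: beats D, E, A, and B → score 4.
D: beats E, A, and B; loses to C → score 3.
E: beats A and B; loses to C and D → score 2.
A: loses to C, D, E, and B → score 0.
B: beats A; loses to C, D, and E → score 1.
C has the best pairwise record.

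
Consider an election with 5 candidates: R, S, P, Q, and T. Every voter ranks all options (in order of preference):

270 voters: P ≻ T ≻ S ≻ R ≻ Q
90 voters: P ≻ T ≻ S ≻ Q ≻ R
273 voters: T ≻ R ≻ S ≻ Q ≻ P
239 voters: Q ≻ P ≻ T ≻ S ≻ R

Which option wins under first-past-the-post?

P

First-place votes: R 0, S 0, P 360, Q 239, T 273.
P has the most first-place votes.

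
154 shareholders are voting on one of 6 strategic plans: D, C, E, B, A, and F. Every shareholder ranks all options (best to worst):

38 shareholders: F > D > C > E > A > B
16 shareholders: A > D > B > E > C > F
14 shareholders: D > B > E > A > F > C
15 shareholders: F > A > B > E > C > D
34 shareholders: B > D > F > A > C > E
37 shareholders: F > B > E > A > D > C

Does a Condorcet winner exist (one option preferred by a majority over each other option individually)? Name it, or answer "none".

F vs D: 90–64 for F.
F vs C: 138–16 for F.
F vs E: 124–30 for F.
F vs B: 90–64 for F.
F vs A: 124–30 for F.
F beats every other option head-to-head.

F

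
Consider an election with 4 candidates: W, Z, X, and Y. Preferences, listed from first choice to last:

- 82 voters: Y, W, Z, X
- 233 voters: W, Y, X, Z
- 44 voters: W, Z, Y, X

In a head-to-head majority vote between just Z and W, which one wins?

Voters preferring Z to W: 0; preferring W to Z: 359.
W wins the head-to-head.

W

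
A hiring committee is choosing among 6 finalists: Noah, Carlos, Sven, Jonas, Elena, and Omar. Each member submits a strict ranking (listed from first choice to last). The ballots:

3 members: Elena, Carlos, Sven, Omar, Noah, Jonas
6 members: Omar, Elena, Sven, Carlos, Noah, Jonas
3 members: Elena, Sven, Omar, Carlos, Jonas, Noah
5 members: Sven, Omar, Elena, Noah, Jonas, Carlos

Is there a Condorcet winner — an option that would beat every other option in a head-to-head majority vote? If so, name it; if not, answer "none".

none

Checking pairwise contests:
Carlos beats Noah 12–5.
Sven beats Carlos 14–3.
Elena beats Sven 12–5.
Noah beats Jonas 14–3.
Omar beats Elena 11–6.
Sven beats Omar 11–6.
Every option loses at least one head-to-head, so there is no Condorcet winner.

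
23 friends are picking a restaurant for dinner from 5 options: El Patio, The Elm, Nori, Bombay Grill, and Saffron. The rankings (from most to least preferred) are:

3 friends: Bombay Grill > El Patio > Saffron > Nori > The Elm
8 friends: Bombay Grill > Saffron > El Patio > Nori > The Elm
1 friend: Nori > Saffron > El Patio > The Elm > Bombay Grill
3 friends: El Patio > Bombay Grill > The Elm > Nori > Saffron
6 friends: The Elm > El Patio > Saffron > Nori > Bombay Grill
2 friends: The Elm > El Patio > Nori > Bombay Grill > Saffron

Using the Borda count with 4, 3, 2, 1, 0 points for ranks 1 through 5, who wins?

El Patio: 3·3 + 8·2 + 1·2 + 3·4 + 6·3 + 2·3 = 63
The Elm: 3·0 + 8·0 + 1·1 + 3·2 + 6·4 + 2·4 = 39
Nori: 3·1 + 8·1 + 1·4 + 3·1 + 6·1 + 2·2 = 28
Bombay Grill: 3·4 + 8·4 + 1·0 + 3·3 + 6·0 + 2·1 = 55
Saffron: 3·2 + 8·3 + 1·3 + 3·0 + 6·2 + 2·0 = 45
El Patio has the highest Borda score (63).

El Patio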